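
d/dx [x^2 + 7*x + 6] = 2*x + 7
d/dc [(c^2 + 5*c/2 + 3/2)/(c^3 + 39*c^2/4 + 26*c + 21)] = 2*(-8*c^4 - 40*c^3 - 23*c^2 + 102*c + 108)/(16*c^6 + 312*c^5 + 2353*c^4 + 8784*c^3 + 17368*c^2 + 17472*c + 7056)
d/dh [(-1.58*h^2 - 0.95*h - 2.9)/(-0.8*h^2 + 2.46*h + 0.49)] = (-4.6468*h^2 - 6.1884*h + 6.6685)/(0.64*h^4 - 3.936*h^3 + 5.2676*h^2 + 2.4108*h + 0.2401)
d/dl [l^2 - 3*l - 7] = 2*l - 3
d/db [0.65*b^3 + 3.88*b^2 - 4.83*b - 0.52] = 1.95*b^2 + 7.76*b - 4.83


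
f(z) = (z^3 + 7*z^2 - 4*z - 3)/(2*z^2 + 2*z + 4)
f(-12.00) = -2.52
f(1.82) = 1.33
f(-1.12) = 2.07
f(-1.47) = 2.76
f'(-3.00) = 0.57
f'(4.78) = 0.73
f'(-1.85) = -0.42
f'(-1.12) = -2.52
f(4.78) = 4.17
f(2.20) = 1.81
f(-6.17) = 0.79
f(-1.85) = 3.08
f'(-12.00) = 0.54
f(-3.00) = 2.81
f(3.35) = 3.01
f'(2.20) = 1.20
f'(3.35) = 0.91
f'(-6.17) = 0.61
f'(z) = (-4*z - 2)*(z^3 + 7*z^2 - 4*z - 3)/(2*z^2 + 2*z + 4)^2 + (3*z^2 + 14*z - 4)/(2*z^2 + 2*z + 4) = (z^4 + 2*z^3 + 17*z^2 + 34*z - 5)/(2*(z^4 + 2*z^3 + 5*z^2 + 4*z + 4))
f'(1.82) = 1.34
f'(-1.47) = -1.38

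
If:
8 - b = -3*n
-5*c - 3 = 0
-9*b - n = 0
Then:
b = 2/7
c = -3/5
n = -18/7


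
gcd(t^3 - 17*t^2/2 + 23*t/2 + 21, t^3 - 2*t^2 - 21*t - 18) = t^2 - 5*t - 6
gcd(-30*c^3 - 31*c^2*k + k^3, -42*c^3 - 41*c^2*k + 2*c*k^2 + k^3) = 6*c^2 + 5*c*k - k^2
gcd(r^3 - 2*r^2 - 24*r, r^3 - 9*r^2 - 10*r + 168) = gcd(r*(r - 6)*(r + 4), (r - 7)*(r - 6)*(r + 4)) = r^2 - 2*r - 24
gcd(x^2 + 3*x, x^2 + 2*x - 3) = x + 3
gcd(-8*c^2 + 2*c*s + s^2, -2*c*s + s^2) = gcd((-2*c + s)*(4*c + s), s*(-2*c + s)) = -2*c + s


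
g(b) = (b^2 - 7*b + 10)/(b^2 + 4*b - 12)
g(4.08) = -0.09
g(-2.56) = -2.20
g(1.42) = -0.48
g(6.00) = 0.08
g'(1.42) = 0.20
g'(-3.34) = 1.55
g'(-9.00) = 1.22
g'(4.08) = 0.11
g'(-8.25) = 2.17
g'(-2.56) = 0.93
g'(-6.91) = 13.28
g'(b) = (-2*b - 4)*(b^2 - 7*b + 10)/(b^2 + 4*b - 12)^2 + (2*b - 7)/(b^2 + 4*b - 12) = 11/(b^2 + 12*b + 36)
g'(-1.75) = 0.61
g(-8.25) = 5.89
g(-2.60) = -2.24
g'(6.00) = 0.08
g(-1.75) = -1.59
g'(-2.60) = 0.95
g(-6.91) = 13.09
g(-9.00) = 4.67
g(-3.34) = -3.14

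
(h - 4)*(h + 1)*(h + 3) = h^3 - 13*h - 12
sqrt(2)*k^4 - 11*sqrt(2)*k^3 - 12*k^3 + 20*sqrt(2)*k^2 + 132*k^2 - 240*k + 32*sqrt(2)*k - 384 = (k - 8)*(k - 4)*(k - 6*sqrt(2))*(sqrt(2)*k + sqrt(2))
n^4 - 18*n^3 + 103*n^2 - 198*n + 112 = (n - 8)*(n - 7)*(n - 2)*(n - 1)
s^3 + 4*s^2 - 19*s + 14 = (s - 2)*(s - 1)*(s + 7)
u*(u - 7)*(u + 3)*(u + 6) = u^4 + 2*u^3 - 45*u^2 - 126*u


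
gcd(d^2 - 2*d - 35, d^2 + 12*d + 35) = d + 5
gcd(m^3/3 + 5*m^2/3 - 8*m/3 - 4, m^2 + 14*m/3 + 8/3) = 1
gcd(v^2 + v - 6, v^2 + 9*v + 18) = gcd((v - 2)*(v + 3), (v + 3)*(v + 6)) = v + 3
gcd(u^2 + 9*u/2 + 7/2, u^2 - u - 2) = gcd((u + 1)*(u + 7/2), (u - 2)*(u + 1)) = u + 1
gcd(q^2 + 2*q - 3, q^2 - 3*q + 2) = q - 1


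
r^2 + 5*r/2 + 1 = (r + 1/2)*(r + 2)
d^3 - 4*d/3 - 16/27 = (d - 4/3)*(d + 2/3)^2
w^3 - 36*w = w*(w - 6)*(w + 6)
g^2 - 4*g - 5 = (g - 5)*(g + 1)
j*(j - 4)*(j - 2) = j^3 - 6*j^2 + 8*j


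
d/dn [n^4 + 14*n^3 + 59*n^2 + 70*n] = 4*n^3 + 42*n^2 + 118*n + 70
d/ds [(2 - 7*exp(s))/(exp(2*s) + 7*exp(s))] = (7*exp(2*s) - 4*exp(s) - 14)*exp(-s)/(exp(2*s) + 14*exp(s) + 49)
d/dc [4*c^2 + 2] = 8*c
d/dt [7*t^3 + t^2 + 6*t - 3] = 21*t^2 + 2*t + 6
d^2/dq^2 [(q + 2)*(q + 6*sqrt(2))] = 2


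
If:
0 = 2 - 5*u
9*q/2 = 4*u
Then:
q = 16/45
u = 2/5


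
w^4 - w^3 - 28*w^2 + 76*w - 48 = (w - 4)*(w - 2)*(w - 1)*(w + 6)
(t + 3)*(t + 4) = t^2 + 7*t + 12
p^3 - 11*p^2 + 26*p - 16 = (p - 8)*(p - 2)*(p - 1)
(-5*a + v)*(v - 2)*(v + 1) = -5*a*v^2 + 5*a*v + 10*a + v^3 - v^2 - 2*v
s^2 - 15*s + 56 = (s - 8)*(s - 7)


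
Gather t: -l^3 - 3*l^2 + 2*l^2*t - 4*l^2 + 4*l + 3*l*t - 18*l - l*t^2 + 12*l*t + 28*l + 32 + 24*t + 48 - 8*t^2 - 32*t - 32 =-l^3 - 7*l^2 + 14*l + t^2*(-l - 8) + t*(2*l^2 + 15*l - 8) + 48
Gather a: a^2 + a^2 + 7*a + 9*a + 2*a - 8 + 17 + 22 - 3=2*a^2 + 18*a + 28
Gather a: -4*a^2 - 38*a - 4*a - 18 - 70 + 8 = -4*a^2 - 42*a - 80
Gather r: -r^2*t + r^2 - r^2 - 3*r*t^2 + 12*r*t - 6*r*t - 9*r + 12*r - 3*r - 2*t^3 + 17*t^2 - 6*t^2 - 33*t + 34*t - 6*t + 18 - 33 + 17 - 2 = -r^2*t + r*(-3*t^2 + 6*t) - 2*t^3 + 11*t^2 - 5*t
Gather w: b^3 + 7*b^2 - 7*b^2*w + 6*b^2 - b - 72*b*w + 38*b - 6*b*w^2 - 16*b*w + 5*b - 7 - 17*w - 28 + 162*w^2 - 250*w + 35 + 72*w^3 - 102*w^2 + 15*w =b^3 + 13*b^2 + 42*b + 72*w^3 + w^2*(60 - 6*b) + w*(-7*b^2 - 88*b - 252)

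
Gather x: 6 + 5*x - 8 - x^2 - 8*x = -x^2 - 3*x - 2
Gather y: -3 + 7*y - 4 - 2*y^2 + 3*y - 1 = -2*y^2 + 10*y - 8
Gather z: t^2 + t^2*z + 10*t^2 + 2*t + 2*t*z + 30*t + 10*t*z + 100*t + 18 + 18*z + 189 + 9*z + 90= 11*t^2 + 132*t + z*(t^2 + 12*t + 27) + 297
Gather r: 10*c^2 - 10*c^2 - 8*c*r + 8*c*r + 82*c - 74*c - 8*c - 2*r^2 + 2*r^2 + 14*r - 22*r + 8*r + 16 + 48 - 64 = 0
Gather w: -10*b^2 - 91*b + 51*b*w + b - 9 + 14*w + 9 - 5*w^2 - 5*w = -10*b^2 - 90*b - 5*w^2 + w*(51*b + 9)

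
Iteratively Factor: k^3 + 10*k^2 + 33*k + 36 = (k + 4)*(k^2 + 6*k + 9) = (k + 3)*(k + 4)*(k + 3)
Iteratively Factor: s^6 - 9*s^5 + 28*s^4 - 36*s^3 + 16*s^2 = (s)*(s^5 - 9*s^4 + 28*s^3 - 36*s^2 + 16*s) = s*(s - 2)*(s^4 - 7*s^3 + 14*s^2 - 8*s) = s*(s - 4)*(s - 2)*(s^3 - 3*s^2 + 2*s) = s^2*(s - 4)*(s - 2)*(s^2 - 3*s + 2) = s^2*(s - 4)*(s - 2)^2*(s - 1)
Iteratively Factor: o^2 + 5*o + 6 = (o + 3)*(o + 2)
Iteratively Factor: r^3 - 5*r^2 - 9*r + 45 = (r - 3)*(r^2 - 2*r - 15) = (r - 3)*(r + 3)*(r - 5)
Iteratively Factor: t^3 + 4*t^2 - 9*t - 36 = (t - 3)*(t^2 + 7*t + 12) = (t - 3)*(t + 4)*(t + 3)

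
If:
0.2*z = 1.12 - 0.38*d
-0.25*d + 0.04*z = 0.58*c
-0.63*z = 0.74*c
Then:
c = -0.94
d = 2.36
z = 1.11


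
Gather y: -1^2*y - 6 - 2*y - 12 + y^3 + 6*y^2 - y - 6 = y^3 + 6*y^2 - 4*y - 24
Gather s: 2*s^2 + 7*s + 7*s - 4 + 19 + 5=2*s^2 + 14*s + 20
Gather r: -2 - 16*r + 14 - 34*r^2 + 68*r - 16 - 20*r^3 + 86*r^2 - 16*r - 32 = -20*r^3 + 52*r^2 + 36*r - 36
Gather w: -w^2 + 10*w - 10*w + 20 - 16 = 4 - w^2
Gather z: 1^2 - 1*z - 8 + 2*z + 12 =z + 5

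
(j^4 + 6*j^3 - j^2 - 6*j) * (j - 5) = j^5 + j^4 - 31*j^3 - j^2 + 30*j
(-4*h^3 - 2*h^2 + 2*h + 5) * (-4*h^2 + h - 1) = 16*h^5 + 4*h^4 - 6*h^3 - 16*h^2 + 3*h - 5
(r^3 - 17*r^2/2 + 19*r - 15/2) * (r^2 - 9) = r^5 - 17*r^4/2 + 10*r^3 + 69*r^2 - 171*r + 135/2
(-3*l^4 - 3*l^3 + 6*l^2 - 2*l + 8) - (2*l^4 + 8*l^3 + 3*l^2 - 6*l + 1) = -5*l^4 - 11*l^3 + 3*l^2 + 4*l + 7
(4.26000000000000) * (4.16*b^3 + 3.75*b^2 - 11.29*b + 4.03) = 17.7216*b^3 + 15.975*b^2 - 48.0954*b + 17.1678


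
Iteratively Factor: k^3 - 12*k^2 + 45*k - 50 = (k - 2)*(k^2 - 10*k + 25) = (k - 5)*(k - 2)*(k - 5)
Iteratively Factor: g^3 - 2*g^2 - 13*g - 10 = (g + 2)*(g^2 - 4*g - 5) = (g - 5)*(g + 2)*(g + 1)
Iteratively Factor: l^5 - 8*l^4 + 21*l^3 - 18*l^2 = (l - 2)*(l^4 - 6*l^3 + 9*l^2) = l*(l - 2)*(l^3 - 6*l^2 + 9*l) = l*(l - 3)*(l - 2)*(l^2 - 3*l) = l^2*(l - 3)*(l - 2)*(l - 3)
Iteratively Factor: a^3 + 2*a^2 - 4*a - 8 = (a - 2)*(a^2 + 4*a + 4) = (a - 2)*(a + 2)*(a + 2)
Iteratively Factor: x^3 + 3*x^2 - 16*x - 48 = (x + 4)*(x^2 - x - 12) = (x + 3)*(x + 4)*(x - 4)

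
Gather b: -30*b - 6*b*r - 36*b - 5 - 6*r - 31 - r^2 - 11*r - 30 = b*(-6*r - 66) - r^2 - 17*r - 66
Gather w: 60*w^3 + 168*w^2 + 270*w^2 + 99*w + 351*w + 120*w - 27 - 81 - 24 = 60*w^3 + 438*w^2 + 570*w - 132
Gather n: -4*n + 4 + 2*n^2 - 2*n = 2*n^2 - 6*n + 4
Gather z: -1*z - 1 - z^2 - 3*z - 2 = -z^2 - 4*z - 3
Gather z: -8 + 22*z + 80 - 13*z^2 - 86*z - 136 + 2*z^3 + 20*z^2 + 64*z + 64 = 2*z^3 + 7*z^2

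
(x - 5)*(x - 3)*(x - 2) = x^3 - 10*x^2 + 31*x - 30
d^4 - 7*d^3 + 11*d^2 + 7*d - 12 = (d - 4)*(d - 3)*(d - 1)*(d + 1)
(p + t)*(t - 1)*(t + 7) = p*t^2 + 6*p*t - 7*p + t^3 + 6*t^2 - 7*t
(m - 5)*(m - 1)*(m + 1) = m^3 - 5*m^2 - m + 5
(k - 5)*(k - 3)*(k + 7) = k^3 - k^2 - 41*k + 105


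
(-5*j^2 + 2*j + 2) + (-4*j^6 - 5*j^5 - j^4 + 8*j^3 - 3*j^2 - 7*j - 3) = -4*j^6 - 5*j^5 - j^4 + 8*j^3 - 8*j^2 - 5*j - 1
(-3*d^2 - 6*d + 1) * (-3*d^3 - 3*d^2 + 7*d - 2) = 9*d^5 + 27*d^4 - 6*d^3 - 39*d^2 + 19*d - 2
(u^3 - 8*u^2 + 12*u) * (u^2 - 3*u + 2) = u^5 - 11*u^4 + 38*u^3 - 52*u^2 + 24*u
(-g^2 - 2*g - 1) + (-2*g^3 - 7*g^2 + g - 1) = -2*g^3 - 8*g^2 - g - 2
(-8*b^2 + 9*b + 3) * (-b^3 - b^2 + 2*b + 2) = 8*b^5 - b^4 - 28*b^3 - b^2 + 24*b + 6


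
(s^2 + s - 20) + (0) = s^2 + s - 20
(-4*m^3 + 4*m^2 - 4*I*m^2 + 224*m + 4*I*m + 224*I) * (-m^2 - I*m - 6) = 4*m^5 - 4*m^4 + 8*I*m^4 - 204*m^3 - 8*I*m^3 - 20*m^2 - 424*I*m^2 - 1120*m - 24*I*m - 1344*I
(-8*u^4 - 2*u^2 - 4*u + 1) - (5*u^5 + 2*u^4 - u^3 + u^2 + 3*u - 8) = -5*u^5 - 10*u^4 + u^3 - 3*u^2 - 7*u + 9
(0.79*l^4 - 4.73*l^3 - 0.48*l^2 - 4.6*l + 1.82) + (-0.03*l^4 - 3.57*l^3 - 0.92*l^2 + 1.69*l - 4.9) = 0.76*l^4 - 8.3*l^3 - 1.4*l^2 - 2.91*l - 3.08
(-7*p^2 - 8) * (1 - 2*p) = 14*p^3 - 7*p^2 + 16*p - 8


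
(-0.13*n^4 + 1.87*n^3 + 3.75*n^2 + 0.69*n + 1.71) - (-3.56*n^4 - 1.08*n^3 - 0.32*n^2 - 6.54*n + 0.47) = 3.43*n^4 + 2.95*n^3 + 4.07*n^2 + 7.23*n + 1.24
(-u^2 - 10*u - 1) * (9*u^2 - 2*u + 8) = -9*u^4 - 88*u^3 + 3*u^2 - 78*u - 8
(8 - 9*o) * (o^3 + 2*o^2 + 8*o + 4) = -9*o^4 - 10*o^3 - 56*o^2 + 28*o + 32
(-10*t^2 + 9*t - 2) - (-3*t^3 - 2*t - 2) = 3*t^3 - 10*t^2 + 11*t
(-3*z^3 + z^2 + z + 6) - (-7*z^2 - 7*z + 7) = -3*z^3 + 8*z^2 + 8*z - 1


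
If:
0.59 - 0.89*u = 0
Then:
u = 0.66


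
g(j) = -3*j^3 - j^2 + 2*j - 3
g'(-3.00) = -73.00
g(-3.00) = 63.00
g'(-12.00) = -1270.00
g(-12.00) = 5013.00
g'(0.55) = -1.82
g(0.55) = -2.70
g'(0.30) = 0.59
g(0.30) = -2.57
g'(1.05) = -10.02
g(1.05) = -5.48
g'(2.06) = -40.31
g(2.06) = -29.35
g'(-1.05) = -5.82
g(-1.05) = -2.73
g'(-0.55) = 0.38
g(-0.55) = -3.90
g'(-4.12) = -142.53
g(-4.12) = 181.59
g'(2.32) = -51.08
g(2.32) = -41.20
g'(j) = -9*j^2 - 2*j + 2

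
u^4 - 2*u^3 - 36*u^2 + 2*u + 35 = (u - 7)*(u - 1)*(u + 1)*(u + 5)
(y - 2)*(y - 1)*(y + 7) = y^3 + 4*y^2 - 19*y + 14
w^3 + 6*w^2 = w^2*(w + 6)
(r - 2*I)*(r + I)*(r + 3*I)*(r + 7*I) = r^4 + 9*I*r^3 - 9*r^2 + 41*I*r - 42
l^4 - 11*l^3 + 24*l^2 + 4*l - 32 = (l - 8)*(l - 2)^2*(l + 1)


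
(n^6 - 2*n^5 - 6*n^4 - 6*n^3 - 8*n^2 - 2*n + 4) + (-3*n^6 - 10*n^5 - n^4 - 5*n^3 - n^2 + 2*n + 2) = -2*n^6 - 12*n^5 - 7*n^4 - 11*n^3 - 9*n^2 + 6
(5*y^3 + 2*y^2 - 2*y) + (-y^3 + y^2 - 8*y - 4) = 4*y^3 + 3*y^2 - 10*y - 4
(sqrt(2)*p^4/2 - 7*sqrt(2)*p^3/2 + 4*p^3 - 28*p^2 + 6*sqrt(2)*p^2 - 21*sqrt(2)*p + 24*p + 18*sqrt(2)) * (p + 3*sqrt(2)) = sqrt(2)*p^5/2 - 7*sqrt(2)*p^4/2 + 7*p^4 - 49*p^3 + 18*sqrt(2)*p^3 - 105*sqrt(2)*p^2 + 60*p^2 - 126*p + 90*sqrt(2)*p + 108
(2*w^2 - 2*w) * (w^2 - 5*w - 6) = 2*w^4 - 12*w^3 - 2*w^2 + 12*w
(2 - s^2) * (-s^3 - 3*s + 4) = s^5 + s^3 - 4*s^2 - 6*s + 8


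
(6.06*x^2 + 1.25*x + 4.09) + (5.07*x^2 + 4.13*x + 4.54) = 11.13*x^2 + 5.38*x + 8.63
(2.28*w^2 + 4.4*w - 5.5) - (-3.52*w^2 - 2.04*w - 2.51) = 5.8*w^2 + 6.44*w - 2.99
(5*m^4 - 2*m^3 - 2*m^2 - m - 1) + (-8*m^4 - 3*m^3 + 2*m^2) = -3*m^4 - 5*m^3 - m - 1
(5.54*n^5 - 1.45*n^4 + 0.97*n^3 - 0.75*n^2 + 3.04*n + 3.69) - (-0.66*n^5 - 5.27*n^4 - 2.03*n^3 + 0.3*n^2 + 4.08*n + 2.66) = 6.2*n^5 + 3.82*n^4 + 3.0*n^3 - 1.05*n^2 - 1.04*n + 1.03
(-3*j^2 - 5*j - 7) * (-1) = 3*j^2 + 5*j + 7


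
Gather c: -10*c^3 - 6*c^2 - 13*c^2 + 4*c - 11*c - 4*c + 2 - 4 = -10*c^3 - 19*c^2 - 11*c - 2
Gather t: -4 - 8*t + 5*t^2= 5*t^2 - 8*t - 4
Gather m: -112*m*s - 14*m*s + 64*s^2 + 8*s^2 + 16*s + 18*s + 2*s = -126*m*s + 72*s^2 + 36*s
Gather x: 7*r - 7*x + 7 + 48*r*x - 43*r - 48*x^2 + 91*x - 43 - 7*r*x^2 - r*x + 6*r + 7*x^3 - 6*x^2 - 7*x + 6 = -30*r + 7*x^3 + x^2*(-7*r - 54) + x*(47*r + 77) - 30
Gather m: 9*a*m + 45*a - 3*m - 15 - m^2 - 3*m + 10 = 45*a - m^2 + m*(9*a - 6) - 5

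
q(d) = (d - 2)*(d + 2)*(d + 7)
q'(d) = (d - 2)*(d + 2) + (d - 2)*(d + 7) + (d + 2)*(d + 7)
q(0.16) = -28.46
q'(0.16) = -1.68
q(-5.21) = 41.43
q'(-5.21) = 4.49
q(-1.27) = -13.68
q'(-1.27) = -16.94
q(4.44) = 179.76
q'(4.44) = 117.30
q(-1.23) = -14.35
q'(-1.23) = -16.68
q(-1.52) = -9.26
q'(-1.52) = -18.35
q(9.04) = 1246.65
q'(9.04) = 367.72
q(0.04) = -28.15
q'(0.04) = -3.44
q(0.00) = -28.00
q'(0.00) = -4.00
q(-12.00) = -700.00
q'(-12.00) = 260.00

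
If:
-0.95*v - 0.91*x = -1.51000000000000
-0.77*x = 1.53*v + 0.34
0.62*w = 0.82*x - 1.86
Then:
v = -2.23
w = 2.27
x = 3.99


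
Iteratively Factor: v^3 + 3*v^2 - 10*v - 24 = (v + 2)*(v^2 + v - 12) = (v - 3)*(v + 2)*(v + 4)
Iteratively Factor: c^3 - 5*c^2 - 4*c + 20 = (c - 2)*(c^2 - 3*c - 10) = (c - 5)*(c - 2)*(c + 2)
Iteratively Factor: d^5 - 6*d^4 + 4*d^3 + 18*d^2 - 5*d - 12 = (d - 4)*(d^4 - 2*d^3 - 4*d^2 + 2*d + 3) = (d - 4)*(d + 1)*(d^3 - 3*d^2 - d + 3) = (d - 4)*(d - 3)*(d + 1)*(d^2 - 1) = (d - 4)*(d - 3)*(d + 1)^2*(d - 1)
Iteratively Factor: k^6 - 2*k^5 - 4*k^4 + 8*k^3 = (k)*(k^5 - 2*k^4 - 4*k^3 + 8*k^2) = k^2*(k^4 - 2*k^3 - 4*k^2 + 8*k) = k^2*(k + 2)*(k^3 - 4*k^2 + 4*k) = k^3*(k + 2)*(k^2 - 4*k + 4) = k^3*(k - 2)*(k + 2)*(k - 2)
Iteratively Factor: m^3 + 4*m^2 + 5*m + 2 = (m + 1)*(m^2 + 3*m + 2) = (m + 1)*(m + 2)*(m + 1)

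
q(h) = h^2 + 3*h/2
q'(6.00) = 13.50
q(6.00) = 45.00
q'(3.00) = 7.50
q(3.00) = 13.50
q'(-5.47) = -9.44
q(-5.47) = 21.72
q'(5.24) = 11.98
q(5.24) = 35.32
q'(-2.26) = -3.02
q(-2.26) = 1.72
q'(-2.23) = -2.96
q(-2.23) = 1.63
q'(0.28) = 2.06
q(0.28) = 0.50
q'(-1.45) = -1.40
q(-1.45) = -0.07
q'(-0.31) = 0.88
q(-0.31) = -0.37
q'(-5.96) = -10.42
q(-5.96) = 26.58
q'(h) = 2*h + 3/2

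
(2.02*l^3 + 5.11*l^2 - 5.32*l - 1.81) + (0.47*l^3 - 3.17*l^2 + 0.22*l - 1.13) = 2.49*l^3 + 1.94*l^2 - 5.1*l - 2.94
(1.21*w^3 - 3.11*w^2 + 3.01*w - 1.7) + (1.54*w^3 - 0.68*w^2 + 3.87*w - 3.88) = 2.75*w^3 - 3.79*w^2 + 6.88*w - 5.58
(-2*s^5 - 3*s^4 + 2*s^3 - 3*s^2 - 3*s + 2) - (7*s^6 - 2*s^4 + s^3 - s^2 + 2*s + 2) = -7*s^6 - 2*s^5 - s^4 + s^3 - 2*s^2 - 5*s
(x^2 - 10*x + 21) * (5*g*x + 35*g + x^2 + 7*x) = 5*g*x^3 - 15*g*x^2 - 245*g*x + 735*g + x^4 - 3*x^3 - 49*x^2 + 147*x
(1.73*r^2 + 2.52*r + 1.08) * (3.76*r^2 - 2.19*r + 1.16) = 6.5048*r^4 + 5.6865*r^3 + 0.548800000000001*r^2 + 0.558*r + 1.2528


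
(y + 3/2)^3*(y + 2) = y^4 + 13*y^3/2 + 63*y^2/4 + 135*y/8 + 27/4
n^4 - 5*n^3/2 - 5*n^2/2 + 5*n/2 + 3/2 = (n - 3)*(n - 1)*(n + 1/2)*(n + 1)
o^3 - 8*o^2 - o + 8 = (o - 8)*(o - 1)*(o + 1)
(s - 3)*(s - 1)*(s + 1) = s^3 - 3*s^2 - s + 3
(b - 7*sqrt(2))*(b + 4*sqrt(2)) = b^2 - 3*sqrt(2)*b - 56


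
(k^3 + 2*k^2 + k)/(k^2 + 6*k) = (k^2 + 2*k + 1)/(k + 6)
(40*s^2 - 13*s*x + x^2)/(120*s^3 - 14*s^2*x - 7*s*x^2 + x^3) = (-8*s + x)/(-24*s^2 - 2*s*x + x^2)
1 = 1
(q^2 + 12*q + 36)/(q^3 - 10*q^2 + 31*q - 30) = (q^2 + 12*q + 36)/(q^3 - 10*q^2 + 31*q - 30)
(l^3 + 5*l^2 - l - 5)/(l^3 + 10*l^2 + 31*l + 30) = (l^2 - 1)/(l^2 + 5*l + 6)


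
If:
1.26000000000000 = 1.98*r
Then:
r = 0.64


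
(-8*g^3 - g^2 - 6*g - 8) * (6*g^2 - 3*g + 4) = -48*g^5 + 18*g^4 - 65*g^3 - 34*g^2 - 32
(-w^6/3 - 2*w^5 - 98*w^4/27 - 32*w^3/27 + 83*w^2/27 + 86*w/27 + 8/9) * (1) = -w^6/3 - 2*w^5 - 98*w^4/27 - 32*w^3/27 + 83*w^2/27 + 86*w/27 + 8/9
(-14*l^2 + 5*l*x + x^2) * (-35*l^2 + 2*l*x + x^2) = 490*l^4 - 203*l^3*x - 39*l^2*x^2 + 7*l*x^3 + x^4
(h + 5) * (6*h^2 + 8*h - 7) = 6*h^3 + 38*h^2 + 33*h - 35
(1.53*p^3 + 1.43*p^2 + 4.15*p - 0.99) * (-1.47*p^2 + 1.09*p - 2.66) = -2.2491*p^5 - 0.4344*p^4 - 8.6116*p^3 + 2.175*p^2 - 12.1181*p + 2.6334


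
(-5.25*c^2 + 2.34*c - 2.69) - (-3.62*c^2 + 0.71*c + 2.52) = -1.63*c^2 + 1.63*c - 5.21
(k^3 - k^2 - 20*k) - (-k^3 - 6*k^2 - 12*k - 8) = 2*k^3 + 5*k^2 - 8*k + 8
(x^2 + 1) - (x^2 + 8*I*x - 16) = -8*I*x + 17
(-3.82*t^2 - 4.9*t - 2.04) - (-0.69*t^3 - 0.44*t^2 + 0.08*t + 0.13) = 0.69*t^3 - 3.38*t^2 - 4.98*t - 2.17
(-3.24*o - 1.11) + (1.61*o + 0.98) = -1.63*o - 0.13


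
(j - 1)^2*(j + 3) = j^3 + j^2 - 5*j + 3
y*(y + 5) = y^2 + 5*y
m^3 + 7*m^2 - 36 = (m - 2)*(m + 3)*(m + 6)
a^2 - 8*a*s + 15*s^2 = (a - 5*s)*(a - 3*s)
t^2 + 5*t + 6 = (t + 2)*(t + 3)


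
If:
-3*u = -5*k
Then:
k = 3*u/5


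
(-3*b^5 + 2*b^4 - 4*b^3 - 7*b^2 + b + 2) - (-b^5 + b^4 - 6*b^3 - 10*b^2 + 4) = -2*b^5 + b^4 + 2*b^3 + 3*b^2 + b - 2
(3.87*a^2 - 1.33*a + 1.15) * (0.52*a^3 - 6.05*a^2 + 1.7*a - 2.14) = 2.0124*a^5 - 24.1051*a^4 + 15.2235*a^3 - 17.5003*a^2 + 4.8012*a - 2.461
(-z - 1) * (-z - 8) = z^2 + 9*z + 8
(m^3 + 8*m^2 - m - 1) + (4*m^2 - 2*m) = m^3 + 12*m^2 - 3*m - 1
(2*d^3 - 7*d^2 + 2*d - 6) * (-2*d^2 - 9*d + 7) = -4*d^5 - 4*d^4 + 73*d^3 - 55*d^2 + 68*d - 42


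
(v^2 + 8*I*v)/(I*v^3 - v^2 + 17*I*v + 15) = v*(v + 8*I)/(I*v^3 - v^2 + 17*I*v + 15)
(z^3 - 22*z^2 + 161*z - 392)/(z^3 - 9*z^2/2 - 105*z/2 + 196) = 2*(z^2 - 14*z + 49)/(2*z^2 + 7*z - 49)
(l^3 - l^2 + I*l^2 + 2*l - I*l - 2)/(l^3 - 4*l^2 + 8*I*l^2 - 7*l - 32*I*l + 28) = (l^3 + l^2*(-1 + I) + l*(2 - I) - 2)/(l^3 + l^2*(-4 + 8*I) + l*(-7 - 32*I) + 28)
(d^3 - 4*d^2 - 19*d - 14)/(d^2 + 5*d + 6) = (d^2 - 6*d - 7)/(d + 3)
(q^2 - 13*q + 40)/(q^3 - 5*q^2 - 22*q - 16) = (q - 5)/(q^2 + 3*q + 2)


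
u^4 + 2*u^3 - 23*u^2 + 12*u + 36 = (u - 3)*(u - 2)*(u + 1)*(u + 6)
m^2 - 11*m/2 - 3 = (m - 6)*(m + 1/2)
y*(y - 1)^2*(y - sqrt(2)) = y^4 - 2*y^3 - sqrt(2)*y^3 + y^2 + 2*sqrt(2)*y^2 - sqrt(2)*y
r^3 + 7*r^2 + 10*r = r*(r + 2)*(r + 5)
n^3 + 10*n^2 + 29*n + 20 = (n + 1)*(n + 4)*(n + 5)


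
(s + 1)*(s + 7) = s^2 + 8*s + 7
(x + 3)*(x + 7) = x^2 + 10*x + 21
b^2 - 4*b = b*(b - 4)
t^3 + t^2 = t^2*(t + 1)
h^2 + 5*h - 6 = (h - 1)*(h + 6)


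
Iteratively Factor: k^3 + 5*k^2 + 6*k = (k + 3)*(k^2 + 2*k) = k*(k + 3)*(k + 2)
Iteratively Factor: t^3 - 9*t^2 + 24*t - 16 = (t - 4)*(t^2 - 5*t + 4) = (t - 4)*(t - 1)*(t - 4)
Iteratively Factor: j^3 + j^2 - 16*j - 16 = (j + 1)*(j^2 - 16) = (j - 4)*(j + 1)*(j + 4)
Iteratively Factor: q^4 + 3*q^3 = (q)*(q^3 + 3*q^2) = q^2*(q^2 + 3*q) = q^3*(q + 3)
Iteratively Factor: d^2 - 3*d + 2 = (d - 2)*(d - 1)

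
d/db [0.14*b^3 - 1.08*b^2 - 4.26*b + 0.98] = 0.42*b^2 - 2.16*b - 4.26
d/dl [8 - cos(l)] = sin(l)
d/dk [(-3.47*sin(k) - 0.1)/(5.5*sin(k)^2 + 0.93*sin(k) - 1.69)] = (19.085*sin(k)^2 + 1.1*sin(k) + 5.9573)*cos(k)/(30.25*sin(k)^4 + 10.23*sin(k)^3 - 17.7251*sin(k)^2 - 3.1434*sin(k) + 2.8561)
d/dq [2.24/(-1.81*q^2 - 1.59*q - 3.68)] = (8.1088*q + 3.5616)/(1.81*q^2 + 1.59*q + 3.68)^2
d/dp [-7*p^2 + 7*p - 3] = 7 - 14*p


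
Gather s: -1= -1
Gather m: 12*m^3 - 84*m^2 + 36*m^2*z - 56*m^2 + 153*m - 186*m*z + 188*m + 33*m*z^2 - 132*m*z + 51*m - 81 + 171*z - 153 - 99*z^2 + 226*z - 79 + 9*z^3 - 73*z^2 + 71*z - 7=12*m^3 + m^2*(36*z - 140) + m*(33*z^2 - 318*z + 392) + 9*z^3 - 172*z^2 + 468*z - 320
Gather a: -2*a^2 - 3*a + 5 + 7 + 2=-2*a^2 - 3*a + 14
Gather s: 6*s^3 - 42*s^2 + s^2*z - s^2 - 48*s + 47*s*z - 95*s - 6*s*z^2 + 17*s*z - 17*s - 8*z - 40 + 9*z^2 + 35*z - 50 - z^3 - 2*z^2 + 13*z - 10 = 6*s^3 + s^2*(z - 43) + s*(-6*z^2 + 64*z - 160) - z^3 + 7*z^2 + 40*z - 100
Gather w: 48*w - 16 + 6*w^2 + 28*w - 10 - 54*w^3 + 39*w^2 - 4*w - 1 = -54*w^3 + 45*w^2 + 72*w - 27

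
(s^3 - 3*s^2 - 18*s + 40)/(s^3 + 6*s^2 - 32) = (s - 5)/(s + 4)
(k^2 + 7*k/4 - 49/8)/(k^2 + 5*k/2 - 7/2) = (k - 7/4)/(k - 1)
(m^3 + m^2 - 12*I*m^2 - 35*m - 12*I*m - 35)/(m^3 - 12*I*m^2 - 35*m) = (m + 1)/m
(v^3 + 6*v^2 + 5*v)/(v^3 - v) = (v + 5)/(v - 1)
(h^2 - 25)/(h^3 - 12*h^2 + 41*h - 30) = (h + 5)/(h^2 - 7*h + 6)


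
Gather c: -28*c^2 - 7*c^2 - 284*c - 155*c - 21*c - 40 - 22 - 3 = -35*c^2 - 460*c - 65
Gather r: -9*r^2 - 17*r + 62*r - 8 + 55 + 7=-9*r^2 + 45*r + 54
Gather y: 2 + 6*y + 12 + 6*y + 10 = 12*y + 24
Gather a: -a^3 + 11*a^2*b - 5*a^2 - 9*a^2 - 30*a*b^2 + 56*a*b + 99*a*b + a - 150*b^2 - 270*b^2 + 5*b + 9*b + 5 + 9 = -a^3 + a^2*(11*b - 14) + a*(-30*b^2 + 155*b + 1) - 420*b^2 + 14*b + 14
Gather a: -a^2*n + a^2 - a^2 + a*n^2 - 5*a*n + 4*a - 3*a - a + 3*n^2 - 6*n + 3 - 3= -a^2*n + a*(n^2 - 5*n) + 3*n^2 - 6*n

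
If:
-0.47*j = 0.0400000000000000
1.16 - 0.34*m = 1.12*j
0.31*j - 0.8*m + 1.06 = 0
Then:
No Solution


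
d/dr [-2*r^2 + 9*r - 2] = 9 - 4*r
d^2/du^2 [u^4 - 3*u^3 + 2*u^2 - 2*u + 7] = 12*u^2 - 18*u + 4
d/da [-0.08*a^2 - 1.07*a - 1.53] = -0.16*a - 1.07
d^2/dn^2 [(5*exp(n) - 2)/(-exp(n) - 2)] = 12*(exp(n) - 2)*exp(n)/(exp(3*n) + 6*exp(2*n) + 12*exp(n) + 8)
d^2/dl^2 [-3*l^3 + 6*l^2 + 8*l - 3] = 12 - 18*l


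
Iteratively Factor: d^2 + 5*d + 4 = (d + 4)*(d + 1)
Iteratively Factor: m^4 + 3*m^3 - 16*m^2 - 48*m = (m + 3)*(m^3 - 16*m) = (m - 4)*(m + 3)*(m^2 + 4*m) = (m - 4)*(m + 3)*(m + 4)*(m)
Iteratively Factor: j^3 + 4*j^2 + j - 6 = (j + 2)*(j^2 + 2*j - 3) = (j + 2)*(j + 3)*(j - 1)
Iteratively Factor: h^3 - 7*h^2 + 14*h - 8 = (h - 4)*(h^2 - 3*h + 2) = (h - 4)*(h - 1)*(h - 2)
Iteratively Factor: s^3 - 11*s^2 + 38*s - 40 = (s - 2)*(s^2 - 9*s + 20) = (s - 5)*(s - 2)*(s - 4)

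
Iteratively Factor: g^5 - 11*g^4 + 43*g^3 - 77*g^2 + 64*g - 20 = (g - 5)*(g^4 - 6*g^3 + 13*g^2 - 12*g + 4) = (g - 5)*(g - 1)*(g^3 - 5*g^2 + 8*g - 4) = (g - 5)*(g - 2)*(g - 1)*(g^2 - 3*g + 2) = (g - 5)*(g - 2)^2*(g - 1)*(g - 1)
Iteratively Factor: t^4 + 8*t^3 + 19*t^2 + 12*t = (t + 4)*(t^3 + 4*t^2 + 3*t) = t*(t + 4)*(t^2 + 4*t + 3) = t*(t + 1)*(t + 4)*(t + 3)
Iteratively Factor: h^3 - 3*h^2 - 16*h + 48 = (h + 4)*(h^2 - 7*h + 12) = (h - 4)*(h + 4)*(h - 3)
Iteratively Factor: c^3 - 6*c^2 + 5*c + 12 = (c - 4)*(c^2 - 2*c - 3) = (c - 4)*(c - 3)*(c + 1)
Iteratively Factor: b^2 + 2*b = (b + 2)*(b)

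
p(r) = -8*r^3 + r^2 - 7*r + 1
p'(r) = -24*r^2 + 2*r - 7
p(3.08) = -244.82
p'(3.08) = -228.51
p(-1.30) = 29.37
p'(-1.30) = -50.16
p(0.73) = -6.69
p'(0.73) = -18.33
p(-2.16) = 101.41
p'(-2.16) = -123.29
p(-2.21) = 107.70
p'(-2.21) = -128.64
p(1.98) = -71.04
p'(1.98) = -97.13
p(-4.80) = 942.38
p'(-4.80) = -569.56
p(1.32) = -24.90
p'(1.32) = -46.18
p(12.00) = -13763.00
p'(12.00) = -3439.00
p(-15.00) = 27331.00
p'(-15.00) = -5437.00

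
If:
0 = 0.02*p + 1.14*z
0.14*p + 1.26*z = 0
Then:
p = 0.00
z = 0.00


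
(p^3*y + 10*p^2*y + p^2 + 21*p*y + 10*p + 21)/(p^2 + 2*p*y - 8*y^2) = (p^3*y + 10*p^2*y + p^2 + 21*p*y + 10*p + 21)/(p^2 + 2*p*y - 8*y^2)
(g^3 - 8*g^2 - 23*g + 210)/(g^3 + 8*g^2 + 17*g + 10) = (g^2 - 13*g + 42)/(g^2 + 3*g + 2)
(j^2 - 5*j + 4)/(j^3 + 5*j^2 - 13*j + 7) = (j - 4)/(j^2 + 6*j - 7)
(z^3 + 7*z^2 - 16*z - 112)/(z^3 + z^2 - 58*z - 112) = (z^2 - 16)/(z^2 - 6*z - 16)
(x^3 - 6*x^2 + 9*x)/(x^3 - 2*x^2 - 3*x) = (x - 3)/(x + 1)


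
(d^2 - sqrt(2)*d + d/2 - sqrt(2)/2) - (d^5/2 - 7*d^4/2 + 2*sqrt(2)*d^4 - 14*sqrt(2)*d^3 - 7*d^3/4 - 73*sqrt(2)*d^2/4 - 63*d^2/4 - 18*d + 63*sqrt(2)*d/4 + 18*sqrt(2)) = -d^5/2 - 2*sqrt(2)*d^4 + 7*d^4/2 + 7*d^3/4 + 14*sqrt(2)*d^3 + 67*d^2/4 + 73*sqrt(2)*d^2/4 - 67*sqrt(2)*d/4 + 37*d/2 - 37*sqrt(2)/2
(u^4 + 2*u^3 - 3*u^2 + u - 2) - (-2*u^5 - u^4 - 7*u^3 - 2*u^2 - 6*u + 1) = 2*u^5 + 2*u^4 + 9*u^3 - u^2 + 7*u - 3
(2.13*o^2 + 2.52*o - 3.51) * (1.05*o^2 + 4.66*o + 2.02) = 2.2365*o^4 + 12.5718*o^3 + 12.3603*o^2 - 11.2662*o - 7.0902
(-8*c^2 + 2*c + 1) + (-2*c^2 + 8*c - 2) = -10*c^2 + 10*c - 1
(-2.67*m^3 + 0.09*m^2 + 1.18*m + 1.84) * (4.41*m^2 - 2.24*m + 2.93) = -11.7747*m^5 + 6.3777*m^4 - 2.8209*m^3 + 5.7349*m^2 - 0.664200000000001*m + 5.3912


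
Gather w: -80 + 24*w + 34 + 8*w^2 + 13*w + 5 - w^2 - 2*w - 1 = 7*w^2 + 35*w - 42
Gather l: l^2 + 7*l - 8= l^2 + 7*l - 8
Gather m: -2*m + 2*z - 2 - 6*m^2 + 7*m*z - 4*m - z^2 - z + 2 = -6*m^2 + m*(7*z - 6) - z^2 + z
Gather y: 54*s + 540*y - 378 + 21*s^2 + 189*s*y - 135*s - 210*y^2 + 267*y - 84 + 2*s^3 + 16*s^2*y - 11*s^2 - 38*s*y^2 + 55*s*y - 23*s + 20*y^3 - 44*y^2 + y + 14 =2*s^3 + 10*s^2 - 104*s + 20*y^3 + y^2*(-38*s - 254) + y*(16*s^2 + 244*s + 808) - 448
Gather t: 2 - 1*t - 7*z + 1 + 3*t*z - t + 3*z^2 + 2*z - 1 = t*(3*z - 2) + 3*z^2 - 5*z + 2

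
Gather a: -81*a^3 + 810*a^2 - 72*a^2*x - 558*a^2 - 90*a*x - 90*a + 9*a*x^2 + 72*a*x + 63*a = -81*a^3 + a^2*(252 - 72*x) + a*(9*x^2 - 18*x - 27)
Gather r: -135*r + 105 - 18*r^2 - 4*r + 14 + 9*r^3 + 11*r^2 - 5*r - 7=9*r^3 - 7*r^2 - 144*r + 112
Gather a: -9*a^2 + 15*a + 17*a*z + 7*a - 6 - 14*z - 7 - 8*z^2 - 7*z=-9*a^2 + a*(17*z + 22) - 8*z^2 - 21*z - 13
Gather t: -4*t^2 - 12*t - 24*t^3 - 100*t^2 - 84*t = -24*t^3 - 104*t^2 - 96*t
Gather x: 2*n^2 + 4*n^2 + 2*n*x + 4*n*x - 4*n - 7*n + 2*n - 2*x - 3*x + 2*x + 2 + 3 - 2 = 6*n^2 - 9*n + x*(6*n - 3) + 3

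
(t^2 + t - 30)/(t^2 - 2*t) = (t^2 + t - 30)/(t*(t - 2))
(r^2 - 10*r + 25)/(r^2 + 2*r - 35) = (r - 5)/(r + 7)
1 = 1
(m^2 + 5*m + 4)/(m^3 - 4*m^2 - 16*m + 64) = (m + 1)/(m^2 - 8*m + 16)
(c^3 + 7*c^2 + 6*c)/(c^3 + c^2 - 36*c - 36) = c/(c - 6)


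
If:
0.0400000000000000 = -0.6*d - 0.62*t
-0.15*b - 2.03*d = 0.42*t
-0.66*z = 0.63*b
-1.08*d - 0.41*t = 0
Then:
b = -0.24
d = 0.04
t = -0.10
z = 0.23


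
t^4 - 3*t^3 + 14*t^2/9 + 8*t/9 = t*(t - 2)*(t - 4/3)*(t + 1/3)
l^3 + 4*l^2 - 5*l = l*(l - 1)*(l + 5)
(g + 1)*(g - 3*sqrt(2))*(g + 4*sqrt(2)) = g^3 + g^2 + sqrt(2)*g^2 - 24*g + sqrt(2)*g - 24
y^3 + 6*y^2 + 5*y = y*(y + 1)*(y + 5)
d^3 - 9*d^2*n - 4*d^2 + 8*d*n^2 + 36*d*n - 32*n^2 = (d - 4)*(d - 8*n)*(d - n)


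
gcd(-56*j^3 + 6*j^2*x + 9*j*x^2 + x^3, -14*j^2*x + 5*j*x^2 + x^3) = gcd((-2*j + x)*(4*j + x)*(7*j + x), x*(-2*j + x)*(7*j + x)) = -14*j^2 + 5*j*x + x^2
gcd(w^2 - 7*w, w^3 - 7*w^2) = w^2 - 7*w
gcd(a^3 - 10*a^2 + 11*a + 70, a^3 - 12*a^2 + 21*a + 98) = a^2 - 5*a - 14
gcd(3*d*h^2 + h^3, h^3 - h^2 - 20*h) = h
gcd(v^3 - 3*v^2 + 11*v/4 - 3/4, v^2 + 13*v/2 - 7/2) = v - 1/2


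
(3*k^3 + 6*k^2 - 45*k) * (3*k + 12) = 9*k^4 + 54*k^3 - 63*k^2 - 540*k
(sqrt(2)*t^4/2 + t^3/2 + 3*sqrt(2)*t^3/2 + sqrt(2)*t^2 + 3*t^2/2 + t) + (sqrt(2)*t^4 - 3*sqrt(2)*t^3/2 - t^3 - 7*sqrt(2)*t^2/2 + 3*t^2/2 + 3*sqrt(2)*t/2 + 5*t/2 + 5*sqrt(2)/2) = 3*sqrt(2)*t^4/2 - t^3/2 - 5*sqrt(2)*t^2/2 + 3*t^2 + 3*sqrt(2)*t/2 + 7*t/2 + 5*sqrt(2)/2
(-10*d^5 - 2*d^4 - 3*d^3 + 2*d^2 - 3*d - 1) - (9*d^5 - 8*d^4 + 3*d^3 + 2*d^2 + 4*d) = -19*d^5 + 6*d^4 - 6*d^3 - 7*d - 1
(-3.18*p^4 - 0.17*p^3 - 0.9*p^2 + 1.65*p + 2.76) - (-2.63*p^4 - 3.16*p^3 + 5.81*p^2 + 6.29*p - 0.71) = -0.55*p^4 + 2.99*p^3 - 6.71*p^2 - 4.64*p + 3.47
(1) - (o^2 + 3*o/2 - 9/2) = -o^2 - 3*o/2 + 11/2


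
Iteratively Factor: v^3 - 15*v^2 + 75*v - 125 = (v - 5)*(v^2 - 10*v + 25) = (v - 5)^2*(v - 5)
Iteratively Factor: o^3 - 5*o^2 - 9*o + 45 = (o - 3)*(o^2 - 2*o - 15) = (o - 3)*(o + 3)*(o - 5)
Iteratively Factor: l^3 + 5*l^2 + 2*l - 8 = (l + 2)*(l^2 + 3*l - 4) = (l + 2)*(l + 4)*(l - 1)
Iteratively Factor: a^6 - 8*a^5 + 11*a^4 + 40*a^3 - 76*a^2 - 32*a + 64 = (a - 2)*(a^5 - 6*a^4 - a^3 + 38*a^2 - 32) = (a - 4)*(a - 2)*(a^4 - 2*a^3 - 9*a^2 + 2*a + 8) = (a - 4)*(a - 2)*(a + 2)*(a^3 - 4*a^2 - a + 4) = (a - 4)^2*(a - 2)*(a + 2)*(a^2 - 1) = (a - 4)^2*(a - 2)*(a - 1)*(a + 2)*(a + 1)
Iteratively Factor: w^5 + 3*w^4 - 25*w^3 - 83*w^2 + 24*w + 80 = (w + 4)*(w^4 - w^3 - 21*w^2 + w + 20) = (w - 5)*(w + 4)*(w^3 + 4*w^2 - w - 4) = (w - 5)*(w - 1)*(w + 4)*(w^2 + 5*w + 4) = (w - 5)*(w - 1)*(w + 4)^2*(w + 1)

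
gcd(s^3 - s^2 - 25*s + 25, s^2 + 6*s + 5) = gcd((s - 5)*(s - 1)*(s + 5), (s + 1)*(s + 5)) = s + 5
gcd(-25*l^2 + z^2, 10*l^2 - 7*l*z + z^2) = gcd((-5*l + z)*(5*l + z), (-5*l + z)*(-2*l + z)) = -5*l + z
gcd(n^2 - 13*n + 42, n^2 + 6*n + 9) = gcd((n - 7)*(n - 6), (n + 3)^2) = 1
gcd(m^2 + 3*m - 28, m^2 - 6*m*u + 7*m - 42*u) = m + 7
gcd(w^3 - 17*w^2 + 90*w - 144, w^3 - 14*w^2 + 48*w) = w^2 - 14*w + 48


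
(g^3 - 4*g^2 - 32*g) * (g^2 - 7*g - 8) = g^5 - 11*g^4 - 12*g^3 + 256*g^2 + 256*g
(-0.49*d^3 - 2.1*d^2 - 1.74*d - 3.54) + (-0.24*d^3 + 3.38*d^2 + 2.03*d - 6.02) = -0.73*d^3 + 1.28*d^2 + 0.29*d - 9.56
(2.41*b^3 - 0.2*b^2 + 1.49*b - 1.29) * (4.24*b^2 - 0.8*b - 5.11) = 10.2184*b^5 - 2.776*b^4 - 5.8375*b^3 - 5.6396*b^2 - 6.5819*b + 6.5919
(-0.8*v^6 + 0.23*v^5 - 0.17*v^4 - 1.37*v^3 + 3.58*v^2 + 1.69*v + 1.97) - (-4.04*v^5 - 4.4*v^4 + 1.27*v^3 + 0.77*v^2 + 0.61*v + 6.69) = -0.8*v^6 + 4.27*v^5 + 4.23*v^4 - 2.64*v^3 + 2.81*v^2 + 1.08*v - 4.72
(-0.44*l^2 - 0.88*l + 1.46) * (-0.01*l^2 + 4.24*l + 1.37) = 0.0044*l^4 - 1.8568*l^3 - 4.3486*l^2 + 4.9848*l + 2.0002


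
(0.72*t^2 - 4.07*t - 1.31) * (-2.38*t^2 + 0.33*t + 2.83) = -1.7136*t^4 + 9.9242*t^3 + 3.8123*t^2 - 11.9504*t - 3.7073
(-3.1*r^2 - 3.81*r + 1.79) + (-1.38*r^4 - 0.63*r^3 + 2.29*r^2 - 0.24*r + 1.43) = -1.38*r^4 - 0.63*r^3 - 0.81*r^2 - 4.05*r + 3.22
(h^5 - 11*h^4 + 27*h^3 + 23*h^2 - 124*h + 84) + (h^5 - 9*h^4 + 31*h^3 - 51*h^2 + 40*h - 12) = 2*h^5 - 20*h^4 + 58*h^3 - 28*h^2 - 84*h + 72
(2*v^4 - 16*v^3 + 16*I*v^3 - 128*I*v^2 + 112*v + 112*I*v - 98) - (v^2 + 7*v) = 2*v^4 - 16*v^3 + 16*I*v^3 - v^2 - 128*I*v^2 + 105*v + 112*I*v - 98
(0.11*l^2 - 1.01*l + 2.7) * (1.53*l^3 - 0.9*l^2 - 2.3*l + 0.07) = 0.1683*l^5 - 1.6443*l^4 + 4.787*l^3 - 0.0993000000000004*l^2 - 6.2807*l + 0.189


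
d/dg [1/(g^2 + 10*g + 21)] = 2*(-g - 5)/(g^2 + 10*g + 21)^2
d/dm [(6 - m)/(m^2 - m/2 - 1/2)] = 2*(-2*m^2 + m + (m - 6)*(4*m - 1) + 1)/(-2*m^2 + m + 1)^2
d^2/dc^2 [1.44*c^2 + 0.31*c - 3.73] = 2.88000000000000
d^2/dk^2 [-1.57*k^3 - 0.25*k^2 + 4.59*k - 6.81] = -9.42*k - 0.5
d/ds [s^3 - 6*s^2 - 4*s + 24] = 3*s^2 - 12*s - 4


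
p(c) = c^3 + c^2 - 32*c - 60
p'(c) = 3*c^2 + 2*c - 32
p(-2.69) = 13.85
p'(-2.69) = -15.67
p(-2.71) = 14.16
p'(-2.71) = -15.39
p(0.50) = -75.62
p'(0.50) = -30.25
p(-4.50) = 13.12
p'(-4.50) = 19.75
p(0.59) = -78.33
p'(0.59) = -29.78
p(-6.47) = -81.94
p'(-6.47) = 80.64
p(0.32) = -70.10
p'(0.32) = -31.05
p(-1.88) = -2.95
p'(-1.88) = -25.16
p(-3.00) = 18.00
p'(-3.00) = -11.00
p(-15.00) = -2730.00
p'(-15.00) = 613.00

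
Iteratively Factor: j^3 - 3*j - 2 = (j - 2)*(j^2 + 2*j + 1) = (j - 2)*(j + 1)*(j + 1)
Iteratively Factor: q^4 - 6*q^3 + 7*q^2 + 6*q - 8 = (q - 4)*(q^3 - 2*q^2 - q + 2) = (q - 4)*(q - 2)*(q^2 - 1) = (q - 4)*(q - 2)*(q - 1)*(q + 1)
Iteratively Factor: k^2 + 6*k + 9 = (k + 3)*(k + 3)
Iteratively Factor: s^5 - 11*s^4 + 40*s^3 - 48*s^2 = (s)*(s^4 - 11*s^3 + 40*s^2 - 48*s) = s*(s - 4)*(s^3 - 7*s^2 + 12*s) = s*(s - 4)^2*(s^2 - 3*s) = s^2*(s - 4)^2*(s - 3)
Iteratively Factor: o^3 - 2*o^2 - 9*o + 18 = (o - 3)*(o^2 + o - 6) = (o - 3)*(o - 2)*(o + 3)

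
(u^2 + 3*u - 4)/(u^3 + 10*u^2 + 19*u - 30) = (u + 4)/(u^2 + 11*u + 30)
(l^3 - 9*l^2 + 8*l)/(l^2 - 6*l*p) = (l^2 - 9*l + 8)/(l - 6*p)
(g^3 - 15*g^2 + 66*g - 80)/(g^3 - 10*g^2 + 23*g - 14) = (g^2 - 13*g + 40)/(g^2 - 8*g + 7)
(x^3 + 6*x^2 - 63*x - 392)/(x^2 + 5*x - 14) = (x^2 - x - 56)/(x - 2)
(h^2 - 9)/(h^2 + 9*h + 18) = (h - 3)/(h + 6)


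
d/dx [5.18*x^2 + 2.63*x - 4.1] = 10.36*x + 2.63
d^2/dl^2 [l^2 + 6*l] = 2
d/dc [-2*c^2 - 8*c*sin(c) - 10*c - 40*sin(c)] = -8*c*cos(c) - 4*c - 8*sin(c) - 40*cos(c) - 10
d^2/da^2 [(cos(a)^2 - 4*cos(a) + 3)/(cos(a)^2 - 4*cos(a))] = 3*(-(1 - cos(2*a))^2 - 15*cos(a) - 9*cos(2*a) + 3*cos(3*a) + 27)/((cos(a) - 4)^3*cos(a)^3)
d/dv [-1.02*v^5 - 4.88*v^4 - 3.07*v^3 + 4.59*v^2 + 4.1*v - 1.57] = -5.1*v^4 - 19.52*v^3 - 9.21*v^2 + 9.18*v + 4.1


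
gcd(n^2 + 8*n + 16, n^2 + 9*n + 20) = n + 4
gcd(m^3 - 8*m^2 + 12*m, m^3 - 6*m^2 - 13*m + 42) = m - 2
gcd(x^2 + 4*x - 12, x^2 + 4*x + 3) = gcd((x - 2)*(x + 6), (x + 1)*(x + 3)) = 1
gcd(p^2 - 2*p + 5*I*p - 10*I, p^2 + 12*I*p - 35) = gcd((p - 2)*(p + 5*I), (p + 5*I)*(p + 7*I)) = p + 5*I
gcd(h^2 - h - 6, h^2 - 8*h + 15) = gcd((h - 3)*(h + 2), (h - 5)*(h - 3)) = h - 3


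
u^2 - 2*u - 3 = (u - 3)*(u + 1)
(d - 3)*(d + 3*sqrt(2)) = d^2 - 3*d + 3*sqrt(2)*d - 9*sqrt(2)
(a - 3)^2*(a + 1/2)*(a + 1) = a^4 - 9*a^3/2 + a^2/2 + 21*a/2 + 9/2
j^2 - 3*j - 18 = (j - 6)*(j + 3)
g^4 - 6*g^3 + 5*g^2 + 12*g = g*(g - 4)*(g - 3)*(g + 1)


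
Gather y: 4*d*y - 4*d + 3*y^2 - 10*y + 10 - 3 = -4*d + 3*y^2 + y*(4*d - 10) + 7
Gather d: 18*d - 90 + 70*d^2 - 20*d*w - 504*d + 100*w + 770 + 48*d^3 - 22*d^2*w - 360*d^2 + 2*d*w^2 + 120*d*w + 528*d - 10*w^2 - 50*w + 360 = 48*d^3 + d^2*(-22*w - 290) + d*(2*w^2 + 100*w + 42) - 10*w^2 + 50*w + 1040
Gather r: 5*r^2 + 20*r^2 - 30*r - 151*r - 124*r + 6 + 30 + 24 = 25*r^2 - 305*r + 60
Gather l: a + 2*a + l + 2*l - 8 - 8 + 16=3*a + 3*l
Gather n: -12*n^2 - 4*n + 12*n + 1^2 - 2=-12*n^2 + 8*n - 1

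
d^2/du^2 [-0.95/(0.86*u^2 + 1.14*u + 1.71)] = (1.40524*u^2 + 1.86276*u - 0.95*(1.72*u + 1.14)*(3.44*u + 2.28) + 2.79414)/(0.86*u^2 + 1.14*u + 1.71)^3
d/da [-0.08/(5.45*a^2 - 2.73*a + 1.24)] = (0.872*a - 0.2184)/(5.45*a^2 - 2.73*a + 1.24)^2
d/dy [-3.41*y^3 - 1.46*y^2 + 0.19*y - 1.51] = -10.23*y^2 - 2.92*y + 0.19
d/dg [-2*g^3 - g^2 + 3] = 2*g*(-3*g - 1)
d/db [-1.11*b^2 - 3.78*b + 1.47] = -2.22*b - 3.78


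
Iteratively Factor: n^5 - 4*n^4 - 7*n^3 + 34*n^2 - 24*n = (n - 1)*(n^4 - 3*n^3 - 10*n^2 + 24*n) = (n - 1)*(n + 3)*(n^3 - 6*n^2 + 8*n) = (n - 4)*(n - 1)*(n + 3)*(n^2 - 2*n) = (n - 4)*(n - 2)*(n - 1)*(n + 3)*(n)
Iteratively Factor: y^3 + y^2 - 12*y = (y + 4)*(y^2 - 3*y) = y*(y + 4)*(y - 3)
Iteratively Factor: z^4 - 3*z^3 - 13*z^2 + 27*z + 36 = (z + 3)*(z^3 - 6*z^2 + 5*z + 12) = (z - 3)*(z + 3)*(z^2 - 3*z - 4) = (z - 3)*(z + 1)*(z + 3)*(z - 4)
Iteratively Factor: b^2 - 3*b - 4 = (b - 4)*(b + 1)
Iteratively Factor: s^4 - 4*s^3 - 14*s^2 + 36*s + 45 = (s + 3)*(s^3 - 7*s^2 + 7*s + 15) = (s - 5)*(s + 3)*(s^2 - 2*s - 3) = (s - 5)*(s + 1)*(s + 3)*(s - 3)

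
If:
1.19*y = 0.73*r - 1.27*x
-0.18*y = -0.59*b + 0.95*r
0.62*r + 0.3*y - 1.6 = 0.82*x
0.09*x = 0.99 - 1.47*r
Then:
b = 1.60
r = 0.73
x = -0.89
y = 1.40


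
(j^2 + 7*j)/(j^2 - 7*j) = (j + 7)/(j - 7)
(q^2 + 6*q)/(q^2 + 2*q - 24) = q/(q - 4)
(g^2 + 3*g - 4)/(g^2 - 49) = (g^2 + 3*g - 4)/(g^2 - 49)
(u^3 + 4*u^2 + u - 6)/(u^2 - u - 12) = (u^2 + u - 2)/(u - 4)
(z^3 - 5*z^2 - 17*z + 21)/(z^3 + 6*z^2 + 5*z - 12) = (z - 7)/(z + 4)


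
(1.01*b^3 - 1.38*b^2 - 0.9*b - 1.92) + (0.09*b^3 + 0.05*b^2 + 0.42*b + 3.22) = 1.1*b^3 - 1.33*b^2 - 0.48*b + 1.3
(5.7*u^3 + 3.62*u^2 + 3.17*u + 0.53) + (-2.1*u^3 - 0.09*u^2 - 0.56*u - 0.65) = 3.6*u^3 + 3.53*u^2 + 2.61*u - 0.12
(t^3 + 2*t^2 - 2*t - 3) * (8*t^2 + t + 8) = 8*t^5 + 17*t^4 - 6*t^3 - 10*t^2 - 19*t - 24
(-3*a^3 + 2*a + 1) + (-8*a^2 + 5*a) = -3*a^3 - 8*a^2 + 7*a + 1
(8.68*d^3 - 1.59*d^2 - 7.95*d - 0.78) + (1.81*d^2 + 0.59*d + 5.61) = 8.68*d^3 + 0.22*d^2 - 7.36*d + 4.83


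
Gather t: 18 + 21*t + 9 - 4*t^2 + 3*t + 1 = -4*t^2 + 24*t + 28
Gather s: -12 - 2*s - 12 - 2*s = -4*s - 24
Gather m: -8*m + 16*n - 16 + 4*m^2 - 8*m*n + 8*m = 4*m^2 - 8*m*n + 16*n - 16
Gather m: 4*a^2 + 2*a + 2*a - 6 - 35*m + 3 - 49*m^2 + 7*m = 4*a^2 + 4*a - 49*m^2 - 28*m - 3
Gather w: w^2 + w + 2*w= w^2 + 3*w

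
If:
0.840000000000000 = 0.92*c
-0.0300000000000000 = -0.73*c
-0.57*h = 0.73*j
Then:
No Solution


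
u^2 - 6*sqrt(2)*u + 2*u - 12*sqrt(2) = (u + 2)*(u - 6*sqrt(2))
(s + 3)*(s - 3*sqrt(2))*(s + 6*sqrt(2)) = s^3 + 3*s^2 + 3*sqrt(2)*s^2 - 36*s + 9*sqrt(2)*s - 108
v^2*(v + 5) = v^3 + 5*v^2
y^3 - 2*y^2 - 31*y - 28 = (y - 7)*(y + 1)*(y + 4)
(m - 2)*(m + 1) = m^2 - m - 2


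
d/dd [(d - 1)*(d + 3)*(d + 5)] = 3*d^2 + 14*d + 7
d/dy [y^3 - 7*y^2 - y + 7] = 3*y^2 - 14*y - 1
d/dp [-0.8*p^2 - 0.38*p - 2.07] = -1.6*p - 0.38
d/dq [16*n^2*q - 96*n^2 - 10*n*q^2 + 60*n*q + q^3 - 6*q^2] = 16*n^2 - 20*n*q + 60*n + 3*q^2 - 12*q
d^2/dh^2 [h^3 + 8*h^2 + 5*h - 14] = 6*h + 16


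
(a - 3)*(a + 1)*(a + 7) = a^3 + 5*a^2 - 17*a - 21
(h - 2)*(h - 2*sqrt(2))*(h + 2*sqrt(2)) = h^3 - 2*h^2 - 8*h + 16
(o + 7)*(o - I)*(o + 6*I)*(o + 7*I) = o^4 + 7*o^3 + 12*I*o^3 - 29*o^2 + 84*I*o^2 - 203*o + 42*I*o + 294*I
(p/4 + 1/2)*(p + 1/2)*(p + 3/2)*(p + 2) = p^4/4 + 3*p^3/2 + 51*p^2/16 + 11*p/4 + 3/4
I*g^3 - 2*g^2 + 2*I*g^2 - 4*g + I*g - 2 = (g + 1)*(g + 2*I)*(I*g + I)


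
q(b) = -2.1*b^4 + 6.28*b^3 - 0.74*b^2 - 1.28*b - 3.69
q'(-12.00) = 17244.64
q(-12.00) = -54492.33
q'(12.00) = -11821.28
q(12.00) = -32819.37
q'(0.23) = -0.73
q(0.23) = -3.95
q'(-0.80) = 16.26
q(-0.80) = -7.22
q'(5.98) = -1132.72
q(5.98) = -1380.34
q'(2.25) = -4.91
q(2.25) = 7.40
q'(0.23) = -0.73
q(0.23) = -3.95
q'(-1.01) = 28.09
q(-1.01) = -11.81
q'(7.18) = -2149.89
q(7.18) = -3307.58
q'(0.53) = 1.98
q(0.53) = -3.81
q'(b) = -8.4*b^3 + 18.84*b^2 - 1.48*b - 1.28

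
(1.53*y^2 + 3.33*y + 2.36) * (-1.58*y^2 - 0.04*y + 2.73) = -2.4174*y^4 - 5.3226*y^3 + 0.3149*y^2 + 8.9965*y + 6.4428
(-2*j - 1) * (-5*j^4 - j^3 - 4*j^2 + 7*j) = 10*j^5 + 7*j^4 + 9*j^3 - 10*j^2 - 7*j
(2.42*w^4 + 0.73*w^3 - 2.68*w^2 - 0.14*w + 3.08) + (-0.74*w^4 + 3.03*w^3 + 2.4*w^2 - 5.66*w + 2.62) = 1.68*w^4 + 3.76*w^3 - 0.28*w^2 - 5.8*w + 5.7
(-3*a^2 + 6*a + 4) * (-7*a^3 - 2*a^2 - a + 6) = 21*a^5 - 36*a^4 - 37*a^3 - 32*a^2 + 32*a + 24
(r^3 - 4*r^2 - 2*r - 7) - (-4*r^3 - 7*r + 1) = 5*r^3 - 4*r^2 + 5*r - 8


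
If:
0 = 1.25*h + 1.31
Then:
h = -1.05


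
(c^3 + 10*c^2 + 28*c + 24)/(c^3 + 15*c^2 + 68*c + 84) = (c + 2)/(c + 7)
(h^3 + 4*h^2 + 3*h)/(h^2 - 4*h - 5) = h*(h + 3)/(h - 5)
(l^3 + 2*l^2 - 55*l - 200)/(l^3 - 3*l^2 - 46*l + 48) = (l^2 + 10*l + 25)/(l^2 + 5*l - 6)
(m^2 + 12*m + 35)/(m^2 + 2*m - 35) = (m + 5)/(m - 5)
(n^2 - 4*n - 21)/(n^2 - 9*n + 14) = (n + 3)/(n - 2)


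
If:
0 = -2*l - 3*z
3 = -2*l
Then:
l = -3/2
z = 1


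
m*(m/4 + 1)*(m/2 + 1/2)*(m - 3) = m^4/8 + m^3/4 - 11*m^2/8 - 3*m/2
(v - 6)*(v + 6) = v^2 - 36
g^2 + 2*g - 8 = (g - 2)*(g + 4)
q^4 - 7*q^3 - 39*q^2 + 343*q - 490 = (q - 7)*(q - 5)*(q - 2)*(q + 7)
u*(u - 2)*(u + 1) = u^3 - u^2 - 2*u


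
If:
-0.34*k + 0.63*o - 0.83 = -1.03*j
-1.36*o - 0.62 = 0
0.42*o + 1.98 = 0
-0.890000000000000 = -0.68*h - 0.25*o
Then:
No Solution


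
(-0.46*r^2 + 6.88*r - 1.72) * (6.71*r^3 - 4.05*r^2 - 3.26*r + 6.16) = -3.0866*r^5 + 48.0278*r^4 - 37.9056*r^3 - 18.2964*r^2 + 47.988*r - 10.5952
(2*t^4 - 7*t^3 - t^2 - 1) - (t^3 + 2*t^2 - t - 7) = 2*t^4 - 8*t^3 - 3*t^2 + t + 6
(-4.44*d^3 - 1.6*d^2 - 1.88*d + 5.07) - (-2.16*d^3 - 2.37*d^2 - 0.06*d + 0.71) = -2.28*d^3 + 0.77*d^2 - 1.82*d + 4.36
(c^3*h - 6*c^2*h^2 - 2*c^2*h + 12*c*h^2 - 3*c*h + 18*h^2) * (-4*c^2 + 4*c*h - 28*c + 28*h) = -4*c^5*h + 28*c^4*h^2 - 20*c^4*h - 24*c^3*h^3 + 140*c^3*h^2 + 68*c^3*h - 120*c^2*h^3 - 476*c^2*h^2 + 84*c^2*h + 408*c*h^3 - 588*c*h^2 + 504*h^3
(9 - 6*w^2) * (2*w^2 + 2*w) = -12*w^4 - 12*w^3 + 18*w^2 + 18*w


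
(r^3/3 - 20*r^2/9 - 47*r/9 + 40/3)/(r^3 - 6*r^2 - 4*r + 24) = (3*r^3 - 20*r^2 - 47*r + 120)/(9*(r^3 - 6*r^2 - 4*r + 24))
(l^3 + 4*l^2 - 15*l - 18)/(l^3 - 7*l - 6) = (l + 6)/(l + 2)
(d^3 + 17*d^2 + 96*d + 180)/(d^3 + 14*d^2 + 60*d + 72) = (d + 5)/(d + 2)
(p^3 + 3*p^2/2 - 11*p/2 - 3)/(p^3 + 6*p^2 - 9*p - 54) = (p^2 - 3*p/2 - 1)/(p^2 + 3*p - 18)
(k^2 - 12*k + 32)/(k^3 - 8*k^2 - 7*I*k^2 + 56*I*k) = (k - 4)/(k*(k - 7*I))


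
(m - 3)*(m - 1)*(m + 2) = m^3 - 2*m^2 - 5*m + 6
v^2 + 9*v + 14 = (v + 2)*(v + 7)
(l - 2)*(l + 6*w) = l^2 + 6*l*w - 2*l - 12*w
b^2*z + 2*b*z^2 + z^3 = z*(b + z)^2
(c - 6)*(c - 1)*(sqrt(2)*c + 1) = sqrt(2)*c^3 - 7*sqrt(2)*c^2 + c^2 - 7*c + 6*sqrt(2)*c + 6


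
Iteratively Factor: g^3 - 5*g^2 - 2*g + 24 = (g - 4)*(g^2 - g - 6) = (g - 4)*(g + 2)*(g - 3)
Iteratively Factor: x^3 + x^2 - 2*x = (x - 1)*(x^2 + 2*x) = x*(x - 1)*(x + 2)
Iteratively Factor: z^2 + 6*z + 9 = (z + 3)*(z + 3)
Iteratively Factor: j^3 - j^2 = (j)*(j^2 - j) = j^2*(j - 1)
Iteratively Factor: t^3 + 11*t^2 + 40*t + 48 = (t + 4)*(t^2 + 7*t + 12) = (t + 4)^2*(t + 3)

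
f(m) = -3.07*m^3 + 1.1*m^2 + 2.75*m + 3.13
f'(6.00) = -315.61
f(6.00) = -603.89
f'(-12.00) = -1349.89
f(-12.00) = 5433.49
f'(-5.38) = -275.66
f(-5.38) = 498.24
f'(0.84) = -1.90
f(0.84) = 4.40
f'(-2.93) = -82.76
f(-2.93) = 81.74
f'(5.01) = -217.40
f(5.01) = -341.54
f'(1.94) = -27.64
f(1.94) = -9.81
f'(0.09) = 2.87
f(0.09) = 3.38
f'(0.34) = 2.43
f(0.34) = 4.07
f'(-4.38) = -183.57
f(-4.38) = 270.15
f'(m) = -9.21*m^2 + 2.2*m + 2.75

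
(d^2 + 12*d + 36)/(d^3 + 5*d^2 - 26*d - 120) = (d + 6)/(d^2 - d - 20)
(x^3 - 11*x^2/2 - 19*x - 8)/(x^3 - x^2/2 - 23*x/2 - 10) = (-2*x^3 + 11*x^2 + 38*x + 16)/(-2*x^3 + x^2 + 23*x + 20)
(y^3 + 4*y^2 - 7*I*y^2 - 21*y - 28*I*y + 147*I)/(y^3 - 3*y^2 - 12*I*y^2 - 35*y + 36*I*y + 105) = (y + 7)/(y - 5*I)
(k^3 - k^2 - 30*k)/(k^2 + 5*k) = k - 6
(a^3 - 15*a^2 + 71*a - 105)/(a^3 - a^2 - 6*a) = (a^2 - 12*a + 35)/(a*(a + 2))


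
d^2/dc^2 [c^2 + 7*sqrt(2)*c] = 2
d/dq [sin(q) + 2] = cos(q)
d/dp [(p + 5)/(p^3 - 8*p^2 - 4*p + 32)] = (p^3 - 8*p^2 - 4*p + (p + 5)*(-3*p^2 + 16*p + 4) + 32)/(p^3 - 8*p^2 - 4*p + 32)^2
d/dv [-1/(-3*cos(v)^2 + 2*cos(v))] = 2*(-sin(v)/cos(v)^2 + 3*tan(v))/(3*cos(v) - 2)^2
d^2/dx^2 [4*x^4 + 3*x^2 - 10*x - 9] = 48*x^2 + 6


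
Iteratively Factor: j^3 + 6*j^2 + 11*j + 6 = (j + 1)*(j^2 + 5*j + 6) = (j + 1)*(j + 2)*(j + 3)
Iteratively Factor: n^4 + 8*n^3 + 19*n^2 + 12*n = (n + 3)*(n^3 + 5*n^2 + 4*n) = n*(n + 3)*(n^2 + 5*n + 4) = n*(n + 1)*(n + 3)*(n + 4)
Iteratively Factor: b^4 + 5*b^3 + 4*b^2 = (b + 1)*(b^3 + 4*b^2) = b*(b + 1)*(b^2 + 4*b) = b*(b + 1)*(b + 4)*(b)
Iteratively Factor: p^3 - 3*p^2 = (p)*(p^2 - 3*p) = p*(p - 3)*(p)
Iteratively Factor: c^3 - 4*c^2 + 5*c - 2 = (c - 1)*(c^2 - 3*c + 2) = (c - 2)*(c - 1)*(c - 1)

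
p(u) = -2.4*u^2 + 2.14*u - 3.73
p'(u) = 2.14 - 4.8*u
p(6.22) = -83.27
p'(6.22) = -27.72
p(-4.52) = -62.44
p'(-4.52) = 23.84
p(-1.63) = -13.59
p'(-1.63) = 9.96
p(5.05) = -54.13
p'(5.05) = -22.10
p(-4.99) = -74.17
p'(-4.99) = 26.09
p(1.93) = -8.54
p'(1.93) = -7.12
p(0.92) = -3.79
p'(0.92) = -2.28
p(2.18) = -10.47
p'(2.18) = -8.32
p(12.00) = -323.65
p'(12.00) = -55.46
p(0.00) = -3.73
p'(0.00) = 2.14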